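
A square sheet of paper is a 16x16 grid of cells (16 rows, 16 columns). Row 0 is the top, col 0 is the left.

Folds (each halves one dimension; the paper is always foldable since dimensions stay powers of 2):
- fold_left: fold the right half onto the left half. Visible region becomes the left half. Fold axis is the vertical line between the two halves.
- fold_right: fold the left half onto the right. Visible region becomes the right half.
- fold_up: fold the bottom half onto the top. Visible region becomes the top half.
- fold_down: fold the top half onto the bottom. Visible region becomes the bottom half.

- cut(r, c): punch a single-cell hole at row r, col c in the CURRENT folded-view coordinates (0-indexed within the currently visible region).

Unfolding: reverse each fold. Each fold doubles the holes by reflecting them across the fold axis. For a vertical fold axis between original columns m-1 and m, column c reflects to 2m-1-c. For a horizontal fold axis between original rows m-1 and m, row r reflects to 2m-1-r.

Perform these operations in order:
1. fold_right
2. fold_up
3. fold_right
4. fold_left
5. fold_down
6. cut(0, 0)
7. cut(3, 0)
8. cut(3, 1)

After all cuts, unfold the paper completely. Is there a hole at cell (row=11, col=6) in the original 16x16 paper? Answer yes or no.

Op 1 fold_right: fold axis v@8; visible region now rows[0,16) x cols[8,16) = 16x8
Op 2 fold_up: fold axis h@8; visible region now rows[0,8) x cols[8,16) = 8x8
Op 3 fold_right: fold axis v@12; visible region now rows[0,8) x cols[12,16) = 8x4
Op 4 fold_left: fold axis v@14; visible region now rows[0,8) x cols[12,14) = 8x2
Op 5 fold_down: fold axis h@4; visible region now rows[4,8) x cols[12,14) = 4x2
Op 6 cut(0, 0): punch at orig (4,12); cuts so far [(4, 12)]; region rows[4,8) x cols[12,14) = 4x2
Op 7 cut(3, 0): punch at orig (7,12); cuts so far [(4, 12), (7, 12)]; region rows[4,8) x cols[12,14) = 4x2
Op 8 cut(3, 1): punch at orig (7,13); cuts so far [(4, 12), (7, 12), (7, 13)]; region rows[4,8) x cols[12,14) = 4x2
Unfold 1 (reflect across h@4): 6 holes -> [(0, 12), (0, 13), (3, 12), (4, 12), (7, 12), (7, 13)]
Unfold 2 (reflect across v@14): 12 holes -> [(0, 12), (0, 13), (0, 14), (0, 15), (3, 12), (3, 15), (4, 12), (4, 15), (7, 12), (7, 13), (7, 14), (7, 15)]
Unfold 3 (reflect across v@12): 24 holes -> [(0, 8), (0, 9), (0, 10), (0, 11), (0, 12), (0, 13), (0, 14), (0, 15), (3, 8), (3, 11), (3, 12), (3, 15), (4, 8), (4, 11), (4, 12), (4, 15), (7, 8), (7, 9), (7, 10), (7, 11), (7, 12), (7, 13), (7, 14), (7, 15)]
Unfold 4 (reflect across h@8): 48 holes -> [(0, 8), (0, 9), (0, 10), (0, 11), (0, 12), (0, 13), (0, 14), (0, 15), (3, 8), (3, 11), (3, 12), (3, 15), (4, 8), (4, 11), (4, 12), (4, 15), (7, 8), (7, 9), (7, 10), (7, 11), (7, 12), (7, 13), (7, 14), (7, 15), (8, 8), (8, 9), (8, 10), (8, 11), (8, 12), (8, 13), (8, 14), (8, 15), (11, 8), (11, 11), (11, 12), (11, 15), (12, 8), (12, 11), (12, 12), (12, 15), (15, 8), (15, 9), (15, 10), (15, 11), (15, 12), (15, 13), (15, 14), (15, 15)]
Unfold 5 (reflect across v@8): 96 holes -> [(0, 0), (0, 1), (0, 2), (0, 3), (0, 4), (0, 5), (0, 6), (0, 7), (0, 8), (0, 9), (0, 10), (0, 11), (0, 12), (0, 13), (0, 14), (0, 15), (3, 0), (3, 3), (3, 4), (3, 7), (3, 8), (3, 11), (3, 12), (3, 15), (4, 0), (4, 3), (4, 4), (4, 7), (4, 8), (4, 11), (4, 12), (4, 15), (7, 0), (7, 1), (7, 2), (7, 3), (7, 4), (7, 5), (7, 6), (7, 7), (7, 8), (7, 9), (7, 10), (7, 11), (7, 12), (7, 13), (7, 14), (7, 15), (8, 0), (8, 1), (8, 2), (8, 3), (8, 4), (8, 5), (8, 6), (8, 7), (8, 8), (8, 9), (8, 10), (8, 11), (8, 12), (8, 13), (8, 14), (8, 15), (11, 0), (11, 3), (11, 4), (11, 7), (11, 8), (11, 11), (11, 12), (11, 15), (12, 0), (12, 3), (12, 4), (12, 7), (12, 8), (12, 11), (12, 12), (12, 15), (15, 0), (15, 1), (15, 2), (15, 3), (15, 4), (15, 5), (15, 6), (15, 7), (15, 8), (15, 9), (15, 10), (15, 11), (15, 12), (15, 13), (15, 14), (15, 15)]
Holes: [(0, 0), (0, 1), (0, 2), (0, 3), (0, 4), (0, 5), (0, 6), (0, 7), (0, 8), (0, 9), (0, 10), (0, 11), (0, 12), (0, 13), (0, 14), (0, 15), (3, 0), (3, 3), (3, 4), (3, 7), (3, 8), (3, 11), (3, 12), (3, 15), (4, 0), (4, 3), (4, 4), (4, 7), (4, 8), (4, 11), (4, 12), (4, 15), (7, 0), (7, 1), (7, 2), (7, 3), (7, 4), (7, 5), (7, 6), (7, 7), (7, 8), (7, 9), (7, 10), (7, 11), (7, 12), (7, 13), (7, 14), (7, 15), (8, 0), (8, 1), (8, 2), (8, 3), (8, 4), (8, 5), (8, 6), (8, 7), (8, 8), (8, 9), (8, 10), (8, 11), (8, 12), (8, 13), (8, 14), (8, 15), (11, 0), (11, 3), (11, 4), (11, 7), (11, 8), (11, 11), (11, 12), (11, 15), (12, 0), (12, 3), (12, 4), (12, 7), (12, 8), (12, 11), (12, 12), (12, 15), (15, 0), (15, 1), (15, 2), (15, 3), (15, 4), (15, 5), (15, 6), (15, 7), (15, 8), (15, 9), (15, 10), (15, 11), (15, 12), (15, 13), (15, 14), (15, 15)]

Answer: no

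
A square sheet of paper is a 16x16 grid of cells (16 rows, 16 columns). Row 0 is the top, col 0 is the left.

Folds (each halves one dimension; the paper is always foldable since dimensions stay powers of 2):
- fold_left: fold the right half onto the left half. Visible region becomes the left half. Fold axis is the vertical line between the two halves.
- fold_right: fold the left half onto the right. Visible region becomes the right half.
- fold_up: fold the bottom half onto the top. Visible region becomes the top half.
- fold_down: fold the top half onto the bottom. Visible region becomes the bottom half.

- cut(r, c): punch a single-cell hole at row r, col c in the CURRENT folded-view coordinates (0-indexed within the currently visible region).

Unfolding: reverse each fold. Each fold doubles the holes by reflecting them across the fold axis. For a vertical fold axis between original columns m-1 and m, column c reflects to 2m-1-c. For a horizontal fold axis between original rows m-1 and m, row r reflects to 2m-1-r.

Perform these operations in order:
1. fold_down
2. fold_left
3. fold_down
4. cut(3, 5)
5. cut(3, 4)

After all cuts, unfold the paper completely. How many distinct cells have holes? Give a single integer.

Op 1 fold_down: fold axis h@8; visible region now rows[8,16) x cols[0,16) = 8x16
Op 2 fold_left: fold axis v@8; visible region now rows[8,16) x cols[0,8) = 8x8
Op 3 fold_down: fold axis h@12; visible region now rows[12,16) x cols[0,8) = 4x8
Op 4 cut(3, 5): punch at orig (15,5); cuts so far [(15, 5)]; region rows[12,16) x cols[0,8) = 4x8
Op 5 cut(3, 4): punch at orig (15,4); cuts so far [(15, 4), (15, 5)]; region rows[12,16) x cols[0,8) = 4x8
Unfold 1 (reflect across h@12): 4 holes -> [(8, 4), (8, 5), (15, 4), (15, 5)]
Unfold 2 (reflect across v@8): 8 holes -> [(8, 4), (8, 5), (8, 10), (8, 11), (15, 4), (15, 5), (15, 10), (15, 11)]
Unfold 3 (reflect across h@8): 16 holes -> [(0, 4), (0, 5), (0, 10), (0, 11), (7, 4), (7, 5), (7, 10), (7, 11), (8, 4), (8, 5), (8, 10), (8, 11), (15, 4), (15, 5), (15, 10), (15, 11)]

Answer: 16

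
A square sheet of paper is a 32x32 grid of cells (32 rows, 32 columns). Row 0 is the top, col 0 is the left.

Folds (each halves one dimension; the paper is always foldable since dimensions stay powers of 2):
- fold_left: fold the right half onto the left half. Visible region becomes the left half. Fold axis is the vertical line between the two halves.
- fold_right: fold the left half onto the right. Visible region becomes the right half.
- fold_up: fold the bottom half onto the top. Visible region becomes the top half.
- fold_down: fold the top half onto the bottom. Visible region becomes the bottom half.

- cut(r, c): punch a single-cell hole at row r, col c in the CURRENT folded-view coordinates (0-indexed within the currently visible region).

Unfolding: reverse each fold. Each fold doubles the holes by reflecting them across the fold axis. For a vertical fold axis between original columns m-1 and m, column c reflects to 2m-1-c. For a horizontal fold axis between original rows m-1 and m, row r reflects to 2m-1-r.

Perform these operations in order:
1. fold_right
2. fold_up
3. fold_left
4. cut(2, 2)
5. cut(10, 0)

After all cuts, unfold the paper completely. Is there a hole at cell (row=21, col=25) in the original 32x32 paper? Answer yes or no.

Answer: no

Derivation:
Op 1 fold_right: fold axis v@16; visible region now rows[0,32) x cols[16,32) = 32x16
Op 2 fold_up: fold axis h@16; visible region now rows[0,16) x cols[16,32) = 16x16
Op 3 fold_left: fold axis v@24; visible region now rows[0,16) x cols[16,24) = 16x8
Op 4 cut(2, 2): punch at orig (2,18); cuts so far [(2, 18)]; region rows[0,16) x cols[16,24) = 16x8
Op 5 cut(10, 0): punch at orig (10,16); cuts so far [(2, 18), (10, 16)]; region rows[0,16) x cols[16,24) = 16x8
Unfold 1 (reflect across v@24): 4 holes -> [(2, 18), (2, 29), (10, 16), (10, 31)]
Unfold 2 (reflect across h@16): 8 holes -> [(2, 18), (2, 29), (10, 16), (10, 31), (21, 16), (21, 31), (29, 18), (29, 29)]
Unfold 3 (reflect across v@16): 16 holes -> [(2, 2), (2, 13), (2, 18), (2, 29), (10, 0), (10, 15), (10, 16), (10, 31), (21, 0), (21, 15), (21, 16), (21, 31), (29, 2), (29, 13), (29, 18), (29, 29)]
Holes: [(2, 2), (2, 13), (2, 18), (2, 29), (10, 0), (10, 15), (10, 16), (10, 31), (21, 0), (21, 15), (21, 16), (21, 31), (29, 2), (29, 13), (29, 18), (29, 29)]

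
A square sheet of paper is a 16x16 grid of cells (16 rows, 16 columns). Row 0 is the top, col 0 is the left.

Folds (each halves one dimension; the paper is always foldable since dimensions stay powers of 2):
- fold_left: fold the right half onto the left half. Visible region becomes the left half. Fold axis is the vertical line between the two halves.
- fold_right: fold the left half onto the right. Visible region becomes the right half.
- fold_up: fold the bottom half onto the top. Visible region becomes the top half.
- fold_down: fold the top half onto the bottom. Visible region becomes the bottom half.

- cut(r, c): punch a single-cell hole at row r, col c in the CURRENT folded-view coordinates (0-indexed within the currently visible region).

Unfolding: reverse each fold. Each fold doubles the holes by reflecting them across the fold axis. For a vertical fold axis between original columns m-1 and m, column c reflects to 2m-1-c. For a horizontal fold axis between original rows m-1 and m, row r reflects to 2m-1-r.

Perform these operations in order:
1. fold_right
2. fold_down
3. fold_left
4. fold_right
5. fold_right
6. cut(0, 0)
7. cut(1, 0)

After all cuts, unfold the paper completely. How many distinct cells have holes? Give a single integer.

Answer: 64

Derivation:
Op 1 fold_right: fold axis v@8; visible region now rows[0,16) x cols[8,16) = 16x8
Op 2 fold_down: fold axis h@8; visible region now rows[8,16) x cols[8,16) = 8x8
Op 3 fold_left: fold axis v@12; visible region now rows[8,16) x cols[8,12) = 8x4
Op 4 fold_right: fold axis v@10; visible region now rows[8,16) x cols[10,12) = 8x2
Op 5 fold_right: fold axis v@11; visible region now rows[8,16) x cols[11,12) = 8x1
Op 6 cut(0, 0): punch at orig (8,11); cuts so far [(8, 11)]; region rows[8,16) x cols[11,12) = 8x1
Op 7 cut(1, 0): punch at orig (9,11); cuts so far [(8, 11), (9, 11)]; region rows[8,16) x cols[11,12) = 8x1
Unfold 1 (reflect across v@11): 4 holes -> [(8, 10), (8, 11), (9, 10), (9, 11)]
Unfold 2 (reflect across v@10): 8 holes -> [(8, 8), (8, 9), (8, 10), (8, 11), (9, 8), (9, 9), (9, 10), (9, 11)]
Unfold 3 (reflect across v@12): 16 holes -> [(8, 8), (8, 9), (8, 10), (8, 11), (8, 12), (8, 13), (8, 14), (8, 15), (9, 8), (9, 9), (9, 10), (9, 11), (9, 12), (9, 13), (9, 14), (9, 15)]
Unfold 4 (reflect across h@8): 32 holes -> [(6, 8), (6, 9), (6, 10), (6, 11), (6, 12), (6, 13), (6, 14), (6, 15), (7, 8), (7, 9), (7, 10), (7, 11), (7, 12), (7, 13), (7, 14), (7, 15), (8, 8), (8, 9), (8, 10), (8, 11), (8, 12), (8, 13), (8, 14), (8, 15), (9, 8), (9, 9), (9, 10), (9, 11), (9, 12), (9, 13), (9, 14), (9, 15)]
Unfold 5 (reflect across v@8): 64 holes -> [(6, 0), (6, 1), (6, 2), (6, 3), (6, 4), (6, 5), (6, 6), (6, 7), (6, 8), (6, 9), (6, 10), (6, 11), (6, 12), (6, 13), (6, 14), (6, 15), (7, 0), (7, 1), (7, 2), (7, 3), (7, 4), (7, 5), (7, 6), (7, 7), (7, 8), (7, 9), (7, 10), (7, 11), (7, 12), (7, 13), (7, 14), (7, 15), (8, 0), (8, 1), (8, 2), (8, 3), (8, 4), (8, 5), (8, 6), (8, 7), (8, 8), (8, 9), (8, 10), (8, 11), (8, 12), (8, 13), (8, 14), (8, 15), (9, 0), (9, 1), (9, 2), (9, 3), (9, 4), (9, 5), (9, 6), (9, 7), (9, 8), (9, 9), (9, 10), (9, 11), (9, 12), (9, 13), (9, 14), (9, 15)]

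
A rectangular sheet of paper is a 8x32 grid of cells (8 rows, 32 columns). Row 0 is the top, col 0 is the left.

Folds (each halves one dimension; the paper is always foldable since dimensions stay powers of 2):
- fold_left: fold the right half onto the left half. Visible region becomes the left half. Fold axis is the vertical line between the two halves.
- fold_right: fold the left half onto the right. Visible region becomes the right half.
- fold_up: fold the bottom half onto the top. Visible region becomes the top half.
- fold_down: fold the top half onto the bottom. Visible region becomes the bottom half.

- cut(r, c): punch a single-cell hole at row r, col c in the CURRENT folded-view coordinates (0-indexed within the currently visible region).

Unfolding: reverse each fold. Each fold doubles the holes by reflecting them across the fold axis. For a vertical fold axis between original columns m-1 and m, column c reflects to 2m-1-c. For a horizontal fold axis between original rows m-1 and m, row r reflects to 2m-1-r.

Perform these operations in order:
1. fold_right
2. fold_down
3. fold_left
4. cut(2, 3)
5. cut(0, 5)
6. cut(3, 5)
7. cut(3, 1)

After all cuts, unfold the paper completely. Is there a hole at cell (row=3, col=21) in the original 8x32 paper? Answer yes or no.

Answer: yes

Derivation:
Op 1 fold_right: fold axis v@16; visible region now rows[0,8) x cols[16,32) = 8x16
Op 2 fold_down: fold axis h@4; visible region now rows[4,8) x cols[16,32) = 4x16
Op 3 fold_left: fold axis v@24; visible region now rows[4,8) x cols[16,24) = 4x8
Op 4 cut(2, 3): punch at orig (6,19); cuts so far [(6, 19)]; region rows[4,8) x cols[16,24) = 4x8
Op 5 cut(0, 5): punch at orig (4,21); cuts so far [(4, 21), (6, 19)]; region rows[4,8) x cols[16,24) = 4x8
Op 6 cut(3, 5): punch at orig (7,21); cuts so far [(4, 21), (6, 19), (7, 21)]; region rows[4,8) x cols[16,24) = 4x8
Op 7 cut(3, 1): punch at orig (7,17); cuts so far [(4, 21), (6, 19), (7, 17), (7, 21)]; region rows[4,8) x cols[16,24) = 4x8
Unfold 1 (reflect across v@24): 8 holes -> [(4, 21), (4, 26), (6, 19), (6, 28), (7, 17), (7, 21), (7, 26), (7, 30)]
Unfold 2 (reflect across h@4): 16 holes -> [(0, 17), (0, 21), (0, 26), (0, 30), (1, 19), (1, 28), (3, 21), (3, 26), (4, 21), (4, 26), (6, 19), (6, 28), (7, 17), (7, 21), (7, 26), (7, 30)]
Unfold 3 (reflect across v@16): 32 holes -> [(0, 1), (0, 5), (0, 10), (0, 14), (0, 17), (0, 21), (0, 26), (0, 30), (1, 3), (1, 12), (1, 19), (1, 28), (3, 5), (3, 10), (3, 21), (3, 26), (4, 5), (4, 10), (4, 21), (4, 26), (6, 3), (6, 12), (6, 19), (6, 28), (7, 1), (7, 5), (7, 10), (7, 14), (7, 17), (7, 21), (7, 26), (7, 30)]
Holes: [(0, 1), (0, 5), (0, 10), (0, 14), (0, 17), (0, 21), (0, 26), (0, 30), (1, 3), (1, 12), (1, 19), (1, 28), (3, 5), (3, 10), (3, 21), (3, 26), (4, 5), (4, 10), (4, 21), (4, 26), (6, 3), (6, 12), (6, 19), (6, 28), (7, 1), (7, 5), (7, 10), (7, 14), (7, 17), (7, 21), (7, 26), (7, 30)]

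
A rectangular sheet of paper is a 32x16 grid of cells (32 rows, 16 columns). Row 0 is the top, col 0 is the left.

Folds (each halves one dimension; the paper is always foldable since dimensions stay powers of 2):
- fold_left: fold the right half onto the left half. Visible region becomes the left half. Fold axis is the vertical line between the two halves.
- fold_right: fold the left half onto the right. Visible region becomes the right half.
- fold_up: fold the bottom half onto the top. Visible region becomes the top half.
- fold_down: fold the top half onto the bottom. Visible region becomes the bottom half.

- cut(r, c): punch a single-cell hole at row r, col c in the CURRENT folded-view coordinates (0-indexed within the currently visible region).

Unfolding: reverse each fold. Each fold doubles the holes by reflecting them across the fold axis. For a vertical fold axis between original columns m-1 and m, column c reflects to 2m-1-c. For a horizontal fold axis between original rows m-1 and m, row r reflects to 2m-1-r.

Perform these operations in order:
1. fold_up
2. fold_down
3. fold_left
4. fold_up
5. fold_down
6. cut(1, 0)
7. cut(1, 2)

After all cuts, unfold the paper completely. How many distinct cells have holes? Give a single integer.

Answer: 64

Derivation:
Op 1 fold_up: fold axis h@16; visible region now rows[0,16) x cols[0,16) = 16x16
Op 2 fold_down: fold axis h@8; visible region now rows[8,16) x cols[0,16) = 8x16
Op 3 fold_left: fold axis v@8; visible region now rows[8,16) x cols[0,8) = 8x8
Op 4 fold_up: fold axis h@12; visible region now rows[8,12) x cols[0,8) = 4x8
Op 5 fold_down: fold axis h@10; visible region now rows[10,12) x cols[0,8) = 2x8
Op 6 cut(1, 0): punch at orig (11,0); cuts so far [(11, 0)]; region rows[10,12) x cols[0,8) = 2x8
Op 7 cut(1, 2): punch at orig (11,2); cuts so far [(11, 0), (11, 2)]; region rows[10,12) x cols[0,8) = 2x8
Unfold 1 (reflect across h@10): 4 holes -> [(8, 0), (8, 2), (11, 0), (11, 2)]
Unfold 2 (reflect across h@12): 8 holes -> [(8, 0), (8, 2), (11, 0), (11, 2), (12, 0), (12, 2), (15, 0), (15, 2)]
Unfold 3 (reflect across v@8): 16 holes -> [(8, 0), (8, 2), (8, 13), (8, 15), (11, 0), (11, 2), (11, 13), (11, 15), (12, 0), (12, 2), (12, 13), (12, 15), (15, 0), (15, 2), (15, 13), (15, 15)]
Unfold 4 (reflect across h@8): 32 holes -> [(0, 0), (0, 2), (0, 13), (0, 15), (3, 0), (3, 2), (3, 13), (3, 15), (4, 0), (4, 2), (4, 13), (4, 15), (7, 0), (7, 2), (7, 13), (7, 15), (8, 0), (8, 2), (8, 13), (8, 15), (11, 0), (11, 2), (11, 13), (11, 15), (12, 0), (12, 2), (12, 13), (12, 15), (15, 0), (15, 2), (15, 13), (15, 15)]
Unfold 5 (reflect across h@16): 64 holes -> [(0, 0), (0, 2), (0, 13), (0, 15), (3, 0), (3, 2), (3, 13), (3, 15), (4, 0), (4, 2), (4, 13), (4, 15), (7, 0), (7, 2), (7, 13), (7, 15), (8, 0), (8, 2), (8, 13), (8, 15), (11, 0), (11, 2), (11, 13), (11, 15), (12, 0), (12, 2), (12, 13), (12, 15), (15, 0), (15, 2), (15, 13), (15, 15), (16, 0), (16, 2), (16, 13), (16, 15), (19, 0), (19, 2), (19, 13), (19, 15), (20, 0), (20, 2), (20, 13), (20, 15), (23, 0), (23, 2), (23, 13), (23, 15), (24, 0), (24, 2), (24, 13), (24, 15), (27, 0), (27, 2), (27, 13), (27, 15), (28, 0), (28, 2), (28, 13), (28, 15), (31, 0), (31, 2), (31, 13), (31, 15)]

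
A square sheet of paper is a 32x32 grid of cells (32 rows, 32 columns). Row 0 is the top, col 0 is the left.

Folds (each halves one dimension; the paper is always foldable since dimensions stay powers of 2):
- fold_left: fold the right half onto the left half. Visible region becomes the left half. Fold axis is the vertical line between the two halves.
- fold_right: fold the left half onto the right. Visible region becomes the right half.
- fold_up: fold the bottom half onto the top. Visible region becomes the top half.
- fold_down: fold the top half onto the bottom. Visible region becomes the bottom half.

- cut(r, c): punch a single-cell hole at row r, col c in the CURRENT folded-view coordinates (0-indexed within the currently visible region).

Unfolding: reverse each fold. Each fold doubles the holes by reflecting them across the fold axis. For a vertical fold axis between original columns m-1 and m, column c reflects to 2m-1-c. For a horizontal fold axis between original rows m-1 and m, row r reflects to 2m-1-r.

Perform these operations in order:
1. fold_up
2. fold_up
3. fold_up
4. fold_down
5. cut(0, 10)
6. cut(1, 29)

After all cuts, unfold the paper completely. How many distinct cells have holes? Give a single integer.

Answer: 32

Derivation:
Op 1 fold_up: fold axis h@16; visible region now rows[0,16) x cols[0,32) = 16x32
Op 2 fold_up: fold axis h@8; visible region now rows[0,8) x cols[0,32) = 8x32
Op 3 fold_up: fold axis h@4; visible region now rows[0,4) x cols[0,32) = 4x32
Op 4 fold_down: fold axis h@2; visible region now rows[2,4) x cols[0,32) = 2x32
Op 5 cut(0, 10): punch at orig (2,10); cuts so far [(2, 10)]; region rows[2,4) x cols[0,32) = 2x32
Op 6 cut(1, 29): punch at orig (3,29); cuts so far [(2, 10), (3, 29)]; region rows[2,4) x cols[0,32) = 2x32
Unfold 1 (reflect across h@2): 4 holes -> [(0, 29), (1, 10), (2, 10), (3, 29)]
Unfold 2 (reflect across h@4): 8 holes -> [(0, 29), (1, 10), (2, 10), (3, 29), (4, 29), (5, 10), (6, 10), (7, 29)]
Unfold 3 (reflect across h@8): 16 holes -> [(0, 29), (1, 10), (2, 10), (3, 29), (4, 29), (5, 10), (6, 10), (7, 29), (8, 29), (9, 10), (10, 10), (11, 29), (12, 29), (13, 10), (14, 10), (15, 29)]
Unfold 4 (reflect across h@16): 32 holes -> [(0, 29), (1, 10), (2, 10), (3, 29), (4, 29), (5, 10), (6, 10), (7, 29), (8, 29), (9, 10), (10, 10), (11, 29), (12, 29), (13, 10), (14, 10), (15, 29), (16, 29), (17, 10), (18, 10), (19, 29), (20, 29), (21, 10), (22, 10), (23, 29), (24, 29), (25, 10), (26, 10), (27, 29), (28, 29), (29, 10), (30, 10), (31, 29)]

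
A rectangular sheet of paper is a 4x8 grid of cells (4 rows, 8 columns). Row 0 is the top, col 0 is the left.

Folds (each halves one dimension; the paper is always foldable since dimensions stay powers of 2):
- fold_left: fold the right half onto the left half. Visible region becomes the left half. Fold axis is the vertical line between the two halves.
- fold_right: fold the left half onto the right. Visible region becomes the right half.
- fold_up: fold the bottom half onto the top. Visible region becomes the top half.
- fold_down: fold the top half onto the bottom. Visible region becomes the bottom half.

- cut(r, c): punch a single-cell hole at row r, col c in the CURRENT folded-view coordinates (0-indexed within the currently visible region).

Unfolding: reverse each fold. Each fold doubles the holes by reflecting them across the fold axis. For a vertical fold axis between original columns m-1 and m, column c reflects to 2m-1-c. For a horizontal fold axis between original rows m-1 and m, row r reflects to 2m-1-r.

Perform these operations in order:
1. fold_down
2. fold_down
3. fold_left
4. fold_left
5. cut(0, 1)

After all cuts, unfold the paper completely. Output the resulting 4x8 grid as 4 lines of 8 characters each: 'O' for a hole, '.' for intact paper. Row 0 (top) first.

Op 1 fold_down: fold axis h@2; visible region now rows[2,4) x cols[0,8) = 2x8
Op 2 fold_down: fold axis h@3; visible region now rows[3,4) x cols[0,8) = 1x8
Op 3 fold_left: fold axis v@4; visible region now rows[3,4) x cols[0,4) = 1x4
Op 4 fold_left: fold axis v@2; visible region now rows[3,4) x cols[0,2) = 1x2
Op 5 cut(0, 1): punch at orig (3,1); cuts so far [(3, 1)]; region rows[3,4) x cols[0,2) = 1x2
Unfold 1 (reflect across v@2): 2 holes -> [(3, 1), (3, 2)]
Unfold 2 (reflect across v@4): 4 holes -> [(3, 1), (3, 2), (3, 5), (3, 6)]
Unfold 3 (reflect across h@3): 8 holes -> [(2, 1), (2, 2), (2, 5), (2, 6), (3, 1), (3, 2), (3, 5), (3, 6)]
Unfold 4 (reflect across h@2): 16 holes -> [(0, 1), (0, 2), (0, 5), (0, 6), (1, 1), (1, 2), (1, 5), (1, 6), (2, 1), (2, 2), (2, 5), (2, 6), (3, 1), (3, 2), (3, 5), (3, 6)]

Answer: .OO..OO.
.OO..OO.
.OO..OO.
.OO..OO.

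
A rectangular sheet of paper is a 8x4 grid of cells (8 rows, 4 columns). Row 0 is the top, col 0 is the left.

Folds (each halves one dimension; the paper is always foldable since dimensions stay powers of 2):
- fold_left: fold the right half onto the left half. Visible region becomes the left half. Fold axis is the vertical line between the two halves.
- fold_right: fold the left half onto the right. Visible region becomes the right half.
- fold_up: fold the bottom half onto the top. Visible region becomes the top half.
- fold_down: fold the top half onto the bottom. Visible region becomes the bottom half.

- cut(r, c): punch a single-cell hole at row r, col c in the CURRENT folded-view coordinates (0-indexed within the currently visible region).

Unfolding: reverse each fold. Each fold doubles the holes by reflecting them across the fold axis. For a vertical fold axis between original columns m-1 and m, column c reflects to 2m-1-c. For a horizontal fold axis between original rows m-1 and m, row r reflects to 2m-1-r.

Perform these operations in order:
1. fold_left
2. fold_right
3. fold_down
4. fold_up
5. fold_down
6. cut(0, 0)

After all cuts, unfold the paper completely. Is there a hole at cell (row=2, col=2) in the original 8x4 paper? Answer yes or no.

Answer: yes

Derivation:
Op 1 fold_left: fold axis v@2; visible region now rows[0,8) x cols[0,2) = 8x2
Op 2 fold_right: fold axis v@1; visible region now rows[0,8) x cols[1,2) = 8x1
Op 3 fold_down: fold axis h@4; visible region now rows[4,8) x cols[1,2) = 4x1
Op 4 fold_up: fold axis h@6; visible region now rows[4,6) x cols[1,2) = 2x1
Op 5 fold_down: fold axis h@5; visible region now rows[5,6) x cols[1,2) = 1x1
Op 6 cut(0, 0): punch at orig (5,1); cuts so far [(5, 1)]; region rows[5,6) x cols[1,2) = 1x1
Unfold 1 (reflect across h@5): 2 holes -> [(4, 1), (5, 1)]
Unfold 2 (reflect across h@6): 4 holes -> [(4, 1), (5, 1), (6, 1), (7, 1)]
Unfold 3 (reflect across h@4): 8 holes -> [(0, 1), (1, 1), (2, 1), (3, 1), (4, 1), (5, 1), (6, 1), (7, 1)]
Unfold 4 (reflect across v@1): 16 holes -> [(0, 0), (0, 1), (1, 0), (1, 1), (2, 0), (2, 1), (3, 0), (3, 1), (4, 0), (4, 1), (5, 0), (5, 1), (6, 0), (6, 1), (7, 0), (7, 1)]
Unfold 5 (reflect across v@2): 32 holes -> [(0, 0), (0, 1), (0, 2), (0, 3), (1, 0), (1, 1), (1, 2), (1, 3), (2, 0), (2, 1), (2, 2), (2, 3), (3, 0), (3, 1), (3, 2), (3, 3), (4, 0), (4, 1), (4, 2), (4, 3), (5, 0), (5, 1), (5, 2), (5, 3), (6, 0), (6, 1), (6, 2), (6, 3), (7, 0), (7, 1), (7, 2), (7, 3)]
Holes: [(0, 0), (0, 1), (0, 2), (0, 3), (1, 0), (1, 1), (1, 2), (1, 3), (2, 0), (2, 1), (2, 2), (2, 3), (3, 0), (3, 1), (3, 2), (3, 3), (4, 0), (4, 1), (4, 2), (4, 3), (5, 0), (5, 1), (5, 2), (5, 3), (6, 0), (6, 1), (6, 2), (6, 3), (7, 0), (7, 1), (7, 2), (7, 3)]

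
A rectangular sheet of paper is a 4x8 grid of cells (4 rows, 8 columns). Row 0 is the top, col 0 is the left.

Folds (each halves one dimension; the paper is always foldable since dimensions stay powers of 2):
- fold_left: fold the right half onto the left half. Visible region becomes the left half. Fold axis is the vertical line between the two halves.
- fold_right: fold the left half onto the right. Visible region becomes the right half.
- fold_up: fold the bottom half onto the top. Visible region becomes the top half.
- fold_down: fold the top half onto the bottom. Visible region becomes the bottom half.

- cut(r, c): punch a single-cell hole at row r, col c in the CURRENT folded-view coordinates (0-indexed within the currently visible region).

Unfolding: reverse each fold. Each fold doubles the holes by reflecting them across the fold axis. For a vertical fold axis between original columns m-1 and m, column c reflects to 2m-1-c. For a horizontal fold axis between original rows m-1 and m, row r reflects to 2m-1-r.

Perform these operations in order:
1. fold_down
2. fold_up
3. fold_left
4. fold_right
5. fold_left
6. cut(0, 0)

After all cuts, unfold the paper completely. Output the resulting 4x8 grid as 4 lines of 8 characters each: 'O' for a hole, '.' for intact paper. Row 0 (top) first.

Answer: OOOOOOOO
OOOOOOOO
OOOOOOOO
OOOOOOOO

Derivation:
Op 1 fold_down: fold axis h@2; visible region now rows[2,4) x cols[0,8) = 2x8
Op 2 fold_up: fold axis h@3; visible region now rows[2,3) x cols[0,8) = 1x8
Op 3 fold_left: fold axis v@4; visible region now rows[2,3) x cols[0,4) = 1x4
Op 4 fold_right: fold axis v@2; visible region now rows[2,3) x cols[2,4) = 1x2
Op 5 fold_left: fold axis v@3; visible region now rows[2,3) x cols[2,3) = 1x1
Op 6 cut(0, 0): punch at orig (2,2); cuts so far [(2, 2)]; region rows[2,3) x cols[2,3) = 1x1
Unfold 1 (reflect across v@3): 2 holes -> [(2, 2), (2, 3)]
Unfold 2 (reflect across v@2): 4 holes -> [(2, 0), (2, 1), (2, 2), (2, 3)]
Unfold 3 (reflect across v@4): 8 holes -> [(2, 0), (2, 1), (2, 2), (2, 3), (2, 4), (2, 5), (2, 6), (2, 7)]
Unfold 4 (reflect across h@3): 16 holes -> [(2, 0), (2, 1), (2, 2), (2, 3), (2, 4), (2, 5), (2, 6), (2, 7), (3, 0), (3, 1), (3, 2), (3, 3), (3, 4), (3, 5), (3, 6), (3, 7)]
Unfold 5 (reflect across h@2): 32 holes -> [(0, 0), (0, 1), (0, 2), (0, 3), (0, 4), (0, 5), (0, 6), (0, 7), (1, 0), (1, 1), (1, 2), (1, 3), (1, 4), (1, 5), (1, 6), (1, 7), (2, 0), (2, 1), (2, 2), (2, 3), (2, 4), (2, 5), (2, 6), (2, 7), (3, 0), (3, 1), (3, 2), (3, 3), (3, 4), (3, 5), (3, 6), (3, 7)]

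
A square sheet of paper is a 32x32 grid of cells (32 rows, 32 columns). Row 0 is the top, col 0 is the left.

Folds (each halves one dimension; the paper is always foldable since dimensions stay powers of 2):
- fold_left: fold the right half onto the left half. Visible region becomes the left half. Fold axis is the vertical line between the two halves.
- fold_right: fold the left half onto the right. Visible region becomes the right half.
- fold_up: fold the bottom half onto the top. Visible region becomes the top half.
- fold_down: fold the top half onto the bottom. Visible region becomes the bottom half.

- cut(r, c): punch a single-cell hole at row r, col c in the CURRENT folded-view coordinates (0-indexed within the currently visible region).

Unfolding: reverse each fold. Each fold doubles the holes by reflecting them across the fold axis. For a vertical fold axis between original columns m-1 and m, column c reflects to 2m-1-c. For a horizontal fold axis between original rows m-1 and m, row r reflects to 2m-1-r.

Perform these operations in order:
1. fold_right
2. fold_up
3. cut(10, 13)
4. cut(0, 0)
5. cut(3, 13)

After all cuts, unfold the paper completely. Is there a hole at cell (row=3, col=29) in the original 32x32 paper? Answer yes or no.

Op 1 fold_right: fold axis v@16; visible region now rows[0,32) x cols[16,32) = 32x16
Op 2 fold_up: fold axis h@16; visible region now rows[0,16) x cols[16,32) = 16x16
Op 3 cut(10, 13): punch at orig (10,29); cuts so far [(10, 29)]; region rows[0,16) x cols[16,32) = 16x16
Op 4 cut(0, 0): punch at orig (0,16); cuts so far [(0, 16), (10, 29)]; region rows[0,16) x cols[16,32) = 16x16
Op 5 cut(3, 13): punch at orig (3,29); cuts so far [(0, 16), (3, 29), (10, 29)]; region rows[0,16) x cols[16,32) = 16x16
Unfold 1 (reflect across h@16): 6 holes -> [(0, 16), (3, 29), (10, 29), (21, 29), (28, 29), (31, 16)]
Unfold 2 (reflect across v@16): 12 holes -> [(0, 15), (0, 16), (3, 2), (3, 29), (10, 2), (10, 29), (21, 2), (21, 29), (28, 2), (28, 29), (31, 15), (31, 16)]
Holes: [(0, 15), (0, 16), (3, 2), (3, 29), (10, 2), (10, 29), (21, 2), (21, 29), (28, 2), (28, 29), (31, 15), (31, 16)]

Answer: yes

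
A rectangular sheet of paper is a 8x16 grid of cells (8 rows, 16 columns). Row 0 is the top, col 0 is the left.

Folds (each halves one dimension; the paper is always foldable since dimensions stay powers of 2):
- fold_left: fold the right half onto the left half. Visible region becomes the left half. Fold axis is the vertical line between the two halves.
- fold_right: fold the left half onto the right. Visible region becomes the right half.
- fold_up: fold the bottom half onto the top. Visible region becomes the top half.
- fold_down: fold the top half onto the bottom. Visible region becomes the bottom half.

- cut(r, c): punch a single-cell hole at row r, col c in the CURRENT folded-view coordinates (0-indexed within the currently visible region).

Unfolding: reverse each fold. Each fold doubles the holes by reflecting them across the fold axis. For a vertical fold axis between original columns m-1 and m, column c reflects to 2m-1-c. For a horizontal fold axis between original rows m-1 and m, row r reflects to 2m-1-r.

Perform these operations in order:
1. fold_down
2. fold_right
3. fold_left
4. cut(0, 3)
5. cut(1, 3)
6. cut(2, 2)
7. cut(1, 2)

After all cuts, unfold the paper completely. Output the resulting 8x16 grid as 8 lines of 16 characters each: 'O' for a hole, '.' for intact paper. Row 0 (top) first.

Op 1 fold_down: fold axis h@4; visible region now rows[4,8) x cols[0,16) = 4x16
Op 2 fold_right: fold axis v@8; visible region now rows[4,8) x cols[8,16) = 4x8
Op 3 fold_left: fold axis v@12; visible region now rows[4,8) x cols[8,12) = 4x4
Op 4 cut(0, 3): punch at orig (4,11); cuts so far [(4, 11)]; region rows[4,8) x cols[8,12) = 4x4
Op 5 cut(1, 3): punch at orig (5,11); cuts so far [(4, 11), (5, 11)]; region rows[4,8) x cols[8,12) = 4x4
Op 6 cut(2, 2): punch at orig (6,10); cuts so far [(4, 11), (5, 11), (6, 10)]; region rows[4,8) x cols[8,12) = 4x4
Op 7 cut(1, 2): punch at orig (5,10); cuts so far [(4, 11), (5, 10), (5, 11), (6, 10)]; region rows[4,8) x cols[8,12) = 4x4
Unfold 1 (reflect across v@12): 8 holes -> [(4, 11), (4, 12), (5, 10), (5, 11), (5, 12), (5, 13), (6, 10), (6, 13)]
Unfold 2 (reflect across v@8): 16 holes -> [(4, 3), (4, 4), (4, 11), (4, 12), (5, 2), (5, 3), (5, 4), (5, 5), (5, 10), (5, 11), (5, 12), (5, 13), (6, 2), (6, 5), (6, 10), (6, 13)]
Unfold 3 (reflect across h@4): 32 holes -> [(1, 2), (1, 5), (1, 10), (1, 13), (2, 2), (2, 3), (2, 4), (2, 5), (2, 10), (2, 11), (2, 12), (2, 13), (3, 3), (3, 4), (3, 11), (3, 12), (4, 3), (4, 4), (4, 11), (4, 12), (5, 2), (5, 3), (5, 4), (5, 5), (5, 10), (5, 11), (5, 12), (5, 13), (6, 2), (6, 5), (6, 10), (6, 13)]

Answer: ................
..O..O....O..O..
..OOOO....OOOO..
...OO......OO...
...OO......OO...
..OOOO....OOOO..
..O..O....O..O..
................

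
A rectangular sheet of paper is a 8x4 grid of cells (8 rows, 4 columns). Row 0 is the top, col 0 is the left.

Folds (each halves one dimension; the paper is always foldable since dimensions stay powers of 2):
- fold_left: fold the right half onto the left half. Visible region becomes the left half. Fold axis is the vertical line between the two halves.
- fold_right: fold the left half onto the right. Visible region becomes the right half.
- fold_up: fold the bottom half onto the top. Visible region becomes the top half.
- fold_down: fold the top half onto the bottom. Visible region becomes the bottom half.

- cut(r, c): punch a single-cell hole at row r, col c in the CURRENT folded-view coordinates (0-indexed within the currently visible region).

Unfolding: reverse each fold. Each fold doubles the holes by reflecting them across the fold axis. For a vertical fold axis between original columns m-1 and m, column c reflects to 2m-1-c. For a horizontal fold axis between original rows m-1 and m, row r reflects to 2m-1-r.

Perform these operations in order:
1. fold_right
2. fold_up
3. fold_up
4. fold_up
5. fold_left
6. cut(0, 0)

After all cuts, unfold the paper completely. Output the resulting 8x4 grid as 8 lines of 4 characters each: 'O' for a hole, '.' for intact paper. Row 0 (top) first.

Answer: OOOO
OOOO
OOOO
OOOO
OOOO
OOOO
OOOO
OOOO

Derivation:
Op 1 fold_right: fold axis v@2; visible region now rows[0,8) x cols[2,4) = 8x2
Op 2 fold_up: fold axis h@4; visible region now rows[0,4) x cols[2,4) = 4x2
Op 3 fold_up: fold axis h@2; visible region now rows[0,2) x cols[2,4) = 2x2
Op 4 fold_up: fold axis h@1; visible region now rows[0,1) x cols[2,4) = 1x2
Op 5 fold_left: fold axis v@3; visible region now rows[0,1) x cols[2,3) = 1x1
Op 6 cut(0, 0): punch at orig (0,2); cuts so far [(0, 2)]; region rows[0,1) x cols[2,3) = 1x1
Unfold 1 (reflect across v@3): 2 holes -> [(0, 2), (0, 3)]
Unfold 2 (reflect across h@1): 4 holes -> [(0, 2), (0, 3), (1, 2), (1, 3)]
Unfold 3 (reflect across h@2): 8 holes -> [(0, 2), (0, 3), (1, 2), (1, 3), (2, 2), (2, 3), (3, 2), (3, 3)]
Unfold 4 (reflect across h@4): 16 holes -> [(0, 2), (0, 3), (1, 2), (1, 3), (2, 2), (2, 3), (3, 2), (3, 3), (4, 2), (4, 3), (5, 2), (5, 3), (6, 2), (6, 3), (7, 2), (7, 3)]
Unfold 5 (reflect across v@2): 32 holes -> [(0, 0), (0, 1), (0, 2), (0, 3), (1, 0), (1, 1), (1, 2), (1, 3), (2, 0), (2, 1), (2, 2), (2, 3), (3, 0), (3, 1), (3, 2), (3, 3), (4, 0), (4, 1), (4, 2), (4, 3), (5, 0), (5, 1), (5, 2), (5, 3), (6, 0), (6, 1), (6, 2), (6, 3), (7, 0), (7, 1), (7, 2), (7, 3)]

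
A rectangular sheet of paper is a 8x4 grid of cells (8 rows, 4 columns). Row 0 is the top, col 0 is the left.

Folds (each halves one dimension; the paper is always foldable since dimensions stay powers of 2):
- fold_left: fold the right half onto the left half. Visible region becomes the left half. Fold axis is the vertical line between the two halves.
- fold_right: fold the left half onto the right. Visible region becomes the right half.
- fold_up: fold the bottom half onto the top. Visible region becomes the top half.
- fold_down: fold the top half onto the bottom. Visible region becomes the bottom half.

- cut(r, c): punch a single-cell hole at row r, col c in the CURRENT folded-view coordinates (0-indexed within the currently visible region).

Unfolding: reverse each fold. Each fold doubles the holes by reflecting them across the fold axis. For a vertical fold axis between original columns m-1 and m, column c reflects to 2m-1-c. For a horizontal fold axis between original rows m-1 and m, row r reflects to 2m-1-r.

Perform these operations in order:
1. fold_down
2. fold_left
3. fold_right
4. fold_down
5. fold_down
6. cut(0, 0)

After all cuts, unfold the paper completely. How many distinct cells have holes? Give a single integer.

Op 1 fold_down: fold axis h@4; visible region now rows[4,8) x cols[0,4) = 4x4
Op 2 fold_left: fold axis v@2; visible region now rows[4,8) x cols[0,2) = 4x2
Op 3 fold_right: fold axis v@1; visible region now rows[4,8) x cols[1,2) = 4x1
Op 4 fold_down: fold axis h@6; visible region now rows[6,8) x cols[1,2) = 2x1
Op 5 fold_down: fold axis h@7; visible region now rows[7,8) x cols[1,2) = 1x1
Op 6 cut(0, 0): punch at orig (7,1); cuts so far [(7, 1)]; region rows[7,8) x cols[1,2) = 1x1
Unfold 1 (reflect across h@7): 2 holes -> [(6, 1), (7, 1)]
Unfold 2 (reflect across h@6): 4 holes -> [(4, 1), (5, 1), (6, 1), (7, 1)]
Unfold 3 (reflect across v@1): 8 holes -> [(4, 0), (4, 1), (5, 0), (5, 1), (6, 0), (6, 1), (7, 0), (7, 1)]
Unfold 4 (reflect across v@2): 16 holes -> [(4, 0), (4, 1), (4, 2), (4, 3), (5, 0), (5, 1), (5, 2), (5, 3), (6, 0), (6, 1), (6, 2), (6, 3), (7, 0), (7, 1), (7, 2), (7, 3)]
Unfold 5 (reflect across h@4): 32 holes -> [(0, 0), (0, 1), (0, 2), (0, 3), (1, 0), (1, 1), (1, 2), (1, 3), (2, 0), (2, 1), (2, 2), (2, 3), (3, 0), (3, 1), (3, 2), (3, 3), (4, 0), (4, 1), (4, 2), (4, 3), (5, 0), (5, 1), (5, 2), (5, 3), (6, 0), (6, 1), (6, 2), (6, 3), (7, 0), (7, 1), (7, 2), (7, 3)]

Answer: 32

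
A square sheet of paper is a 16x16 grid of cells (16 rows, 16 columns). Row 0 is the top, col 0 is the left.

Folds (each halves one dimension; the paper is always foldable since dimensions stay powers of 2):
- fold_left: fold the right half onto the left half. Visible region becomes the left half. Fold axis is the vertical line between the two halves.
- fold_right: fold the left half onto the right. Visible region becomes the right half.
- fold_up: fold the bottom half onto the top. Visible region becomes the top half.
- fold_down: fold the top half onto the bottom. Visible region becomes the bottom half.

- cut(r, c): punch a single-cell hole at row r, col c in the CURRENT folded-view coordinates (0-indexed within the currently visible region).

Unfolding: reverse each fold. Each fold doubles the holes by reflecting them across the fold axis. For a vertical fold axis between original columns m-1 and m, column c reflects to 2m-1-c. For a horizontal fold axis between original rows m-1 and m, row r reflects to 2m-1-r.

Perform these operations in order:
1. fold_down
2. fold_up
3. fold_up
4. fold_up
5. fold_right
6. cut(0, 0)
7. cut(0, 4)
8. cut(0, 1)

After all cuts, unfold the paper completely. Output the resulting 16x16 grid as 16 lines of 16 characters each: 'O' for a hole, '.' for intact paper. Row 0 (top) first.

Op 1 fold_down: fold axis h@8; visible region now rows[8,16) x cols[0,16) = 8x16
Op 2 fold_up: fold axis h@12; visible region now rows[8,12) x cols[0,16) = 4x16
Op 3 fold_up: fold axis h@10; visible region now rows[8,10) x cols[0,16) = 2x16
Op 4 fold_up: fold axis h@9; visible region now rows[8,9) x cols[0,16) = 1x16
Op 5 fold_right: fold axis v@8; visible region now rows[8,9) x cols[8,16) = 1x8
Op 6 cut(0, 0): punch at orig (8,8); cuts so far [(8, 8)]; region rows[8,9) x cols[8,16) = 1x8
Op 7 cut(0, 4): punch at orig (8,12); cuts so far [(8, 8), (8, 12)]; region rows[8,9) x cols[8,16) = 1x8
Op 8 cut(0, 1): punch at orig (8,9); cuts so far [(8, 8), (8, 9), (8, 12)]; region rows[8,9) x cols[8,16) = 1x8
Unfold 1 (reflect across v@8): 6 holes -> [(8, 3), (8, 6), (8, 7), (8, 8), (8, 9), (8, 12)]
Unfold 2 (reflect across h@9): 12 holes -> [(8, 3), (8, 6), (8, 7), (8, 8), (8, 9), (8, 12), (9, 3), (9, 6), (9, 7), (9, 8), (9, 9), (9, 12)]
Unfold 3 (reflect across h@10): 24 holes -> [(8, 3), (8, 6), (8, 7), (8, 8), (8, 9), (8, 12), (9, 3), (9, 6), (9, 7), (9, 8), (9, 9), (9, 12), (10, 3), (10, 6), (10, 7), (10, 8), (10, 9), (10, 12), (11, 3), (11, 6), (11, 7), (11, 8), (11, 9), (11, 12)]
Unfold 4 (reflect across h@12): 48 holes -> [(8, 3), (8, 6), (8, 7), (8, 8), (8, 9), (8, 12), (9, 3), (9, 6), (9, 7), (9, 8), (9, 9), (9, 12), (10, 3), (10, 6), (10, 7), (10, 8), (10, 9), (10, 12), (11, 3), (11, 6), (11, 7), (11, 8), (11, 9), (11, 12), (12, 3), (12, 6), (12, 7), (12, 8), (12, 9), (12, 12), (13, 3), (13, 6), (13, 7), (13, 8), (13, 9), (13, 12), (14, 3), (14, 6), (14, 7), (14, 8), (14, 9), (14, 12), (15, 3), (15, 6), (15, 7), (15, 8), (15, 9), (15, 12)]
Unfold 5 (reflect across h@8): 96 holes -> [(0, 3), (0, 6), (0, 7), (0, 8), (0, 9), (0, 12), (1, 3), (1, 6), (1, 7), (1, 8), (1, 9), (1, 12), (2, 3), (2, 6), (2, 7), (2, 8), (2, 9), (2, 12), (3, 3), (3, 6), (3, 7), (3, 8), (3, 9), (3, 12), (4, 3), (4, 6), (4, 7), (4, 8), (4, 9), (4, 12), (5, 3), (5, 6), (5, 7), (5, 8), (5, 9), (5, 12), (6, 3), (6, 6), (6, 7), (6, 8), (6, 9), (6, 12), (7, 3), (7, 6), (7, 7), (7, 8), (7, 9), (7, 12), (8, 3), (8, 6), (8, 7), (8, 8), (8, 9), (8, 12), (9, 3), (9, 6), (9, 7), (9, 8), (9, 9), (9, 12), (10, 3), (10, 6), (10, 7), (10, 8), (10, 9), (10, 12), (11, 3), (11, 6), (11, 7), (11, 8), (11, 9), (11, 12), (12, 3), (12, 6), (12, 7), (12, 8), (12, 9), (12, 12), (13, 3), (13, 6), (13, 7), (13, 8), (13, 9), (13, 12), (14, 3), (14, 6), (14, 7), (14, 8), (14, 9), (14, 12), (15, 3), (15, 6), (15, 7), (15, 8), (15, 9), (15, 12)]

Answer: ...O..OOOO..O...
...O..OOOO..O...
...O..OOOO..O...
...O..OOOO..O...
...O..OOOO..O...
...O..OOOO..O...
...O..OOOO..O...
...O..OOOO..O...
...O..OOOO..O...
...O..OOOO..O...
...O..OOOO..O...
...O..OOOO..O...
...O..OOOO..O...
...O..OOOO..O...
...O..OOOO..O...
...O..OOOO..O...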